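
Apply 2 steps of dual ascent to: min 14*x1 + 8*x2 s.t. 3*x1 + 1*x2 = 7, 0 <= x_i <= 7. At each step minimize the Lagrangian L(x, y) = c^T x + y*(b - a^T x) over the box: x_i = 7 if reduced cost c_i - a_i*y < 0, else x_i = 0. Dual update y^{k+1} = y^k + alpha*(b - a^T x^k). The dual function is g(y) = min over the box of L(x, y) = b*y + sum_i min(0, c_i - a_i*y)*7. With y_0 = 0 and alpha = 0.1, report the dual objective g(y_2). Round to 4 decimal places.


Dual ascent for LP: min 14*x1 + 8*x2, 3*x1 + 1*x2 = 7, 0 <= x_i <= 7
Step 1: y^k = 0.0, reduced costs: (14.0, 8.0)
  x^k = (0.0, 0.0), subgradient = b - a^T x = 7.0
  y^{k+1} = 0.0 + 0.1*7.0 = 0.7
Step 2: y^k = 0.7, reduced costs: (11.9, 7.3)
  x^k = (0.0, 0.0), subgradient = b - a^T x = 7.0
  y^{k+1} = 0.7 + 0.1*7.0 = 1.4
Dual objective at y_2 = 1.4: reduced costs (9.8, 6.6), box minimizer x = (0.0, 0.0)
g(y_2) = b*y + (c1 - a1*y)*x1 + (c2 - a2*y)*x2 = 7*1.4 + 9.8*0.0 + 6.6*0.0 = 9.8 + 0.0 + 0.0 = 9.8


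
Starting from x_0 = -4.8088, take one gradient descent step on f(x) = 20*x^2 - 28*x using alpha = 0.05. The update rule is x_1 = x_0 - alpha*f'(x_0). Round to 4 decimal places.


We compute the gradient at x_0 and apply the update.
f'(x) = 40*x - 28
f'(-4.8088) = 40*-4.8088 - 28 = -220.352
x_1 = -4.8088 - 0.05*-220.352 = 6.2088


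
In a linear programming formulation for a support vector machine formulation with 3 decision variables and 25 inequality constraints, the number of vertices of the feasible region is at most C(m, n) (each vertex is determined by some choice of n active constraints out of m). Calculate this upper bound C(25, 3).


Each vertex corresponds to some choice of n active constraints out of m, so the number of vertices is at most C(m, n) = m! / (n!(m-n)!).
m = 25, n = 3
Numerator: 25 * 24 * 23
Denominator: 3! = 6
C(25, 3) = 2300


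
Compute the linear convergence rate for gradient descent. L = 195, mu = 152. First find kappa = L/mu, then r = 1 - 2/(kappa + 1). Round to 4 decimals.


Step 1: Compute the condition number.
kappa = L/mu = 195/152 = 1.2829
Step 2: Compute the convergence rate.
r = 1 - 2/(kappa + 1) = 1 - 2*mu/(L + mu) = (L - mu)/(L + mu) = 43/347 = 0.1239


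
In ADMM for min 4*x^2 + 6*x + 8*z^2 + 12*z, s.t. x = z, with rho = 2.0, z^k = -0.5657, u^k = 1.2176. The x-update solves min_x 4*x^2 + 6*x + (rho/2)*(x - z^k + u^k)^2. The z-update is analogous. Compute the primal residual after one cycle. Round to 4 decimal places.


ADMM iteration with rho = 2.0, z^k = -0.5657, u^k = 1.2176
Step 1: x-update.
Minimize 4*x^2 + 6*x + (2.0/2)*(x + 0.5657 + 1.2176)^2
FOC: (2*4 + 2.0)*x = -6 + 2.0*(-0.5657 - 1.2176)
x^{k+1} = -0.9567
Step 2: z-update.
Minimize 8*z^2 + 12*z + (2.0/2)*(-0.9567 - z + 1.2176)^2
FOC: (2*8 + 2.0)*z = -12 + 2.0*(-0.9567 + 1.2176)
z^{k+1} = -0.6377
Step 3: u-update.
u^{k+1} = 1.2176 - 0.9567 + 0.6377 = 0.8986
Step 4: Primal residual = |-0.9567 + 0.6377| = 0.319


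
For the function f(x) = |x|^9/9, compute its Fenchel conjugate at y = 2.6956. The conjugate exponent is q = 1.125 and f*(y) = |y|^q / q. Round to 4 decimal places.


The conjugate exponent q satisfies 1/p + 1/q = 1.
p = 9, so q = 9/(9 - 1) = 1.125
|y|^q = 2.6956^1.125 = 3.0513
f*(2.6956) = 3.0513 / 1.125 = 2.7123


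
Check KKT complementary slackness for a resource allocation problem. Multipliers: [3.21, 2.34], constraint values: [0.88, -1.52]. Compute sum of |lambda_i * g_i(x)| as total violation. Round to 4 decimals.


KKT complementary slackness check:
lambda_1 * g_1 = 3.21 * 0.88 = 2.8248
lambda_2 * g_2 = 2.34 * -1.52 = -3.5568
Total violation = 2.8248 + 3.5568 = 6.3816


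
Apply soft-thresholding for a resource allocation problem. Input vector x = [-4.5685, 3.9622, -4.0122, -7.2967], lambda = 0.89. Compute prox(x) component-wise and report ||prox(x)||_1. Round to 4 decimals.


Soft-thresholding with lambda = 0.89:
prox(-4.5685) = sign(-4.5685)*max(|-4.5685| - 0.89, 0) = -3.6785
prox(3.9622) = sign(3.9622)*max(|3.9622| - 0.89, 0) = 3.0722
prox(-4.0122) = sign(-4.0122)*max(|-4.0122| - 0.89, 0) = -3.1222
prox(-7.2967) = sign(-7.2967)*max(|-7.2967| - 0.89, 0) = -6.4067
prox(x) = [-3.6785, 3.0722, -3.1222, -6.4067]
||prox(x)||_1 = 3.6785 + 3.0722 + 3.1222 + 6.4067 = 16.2796


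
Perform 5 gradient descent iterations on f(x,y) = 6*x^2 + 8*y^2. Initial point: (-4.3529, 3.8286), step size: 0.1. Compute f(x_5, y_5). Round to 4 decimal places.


Gradient descent on f(x,y) = 6*x^2 + 8*y^2.
Starting point: (-4.3529, 3.8286), alpha = 0.1
Step 1: grad_x = 2*6*-4.3529 = -52.2348, grad_y = 2*8*3.8286 = 61.2576
  x_1 = -4.3529 - 0.1*-52.2348 = 0.8706
  y_1 = 3.8286 - 0.1*61.2576 = -2.2972
Step 2: grad_x = 2*6*0.8706 = 10.447, grad_y = 2*8*-2.2972 = -36.7546
  x_2 = 0.8706 - 0.1*10.447 = -0.1741
  y_2 = -2.2972 - 0.1*-36.7546 = 1.3783
Step 3: grad_x = 2*6*-0.1741 = -2.0894, grad_y = 2*8*1.3783 = 22.0527
  x_3 = -0.1741 - 0.1*-2.0894 = 0.0348
  y_3 = 1.3783 - 0.1*22.0527 = -0.827
Step 4: grad_x = 2*6*0.0348 = 0.4179, grad_y = 2*8*-0.827 = -13.2316
  x_4 = 0.0348 - 0.1*0.4179 = -0.007
  y_4 = -0.827 - 0.1*-13.2316 = 0.4962
Step 5: grad_x = 2*6*-0.007 = -0.0836, grad_y = 2*8*0.4962 = 7.939
  x_5 = -0.007 - 0.1*-0.0836 = 0.0014
  y_5 = 0.4962 - 0.1*7.939 = -0.2977
f(0.0014, -0.2977) = 6*0.0014^2 + 8*(-0.2977)^2 = 0.7091


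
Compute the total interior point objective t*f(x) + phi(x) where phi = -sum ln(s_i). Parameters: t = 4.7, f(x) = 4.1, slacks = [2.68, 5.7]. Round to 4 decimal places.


Step 1: Compute log-barrier.
ln values: [0.9858, 1.7405]
phi = -(0.9858 + 1.7405) = -2.7263
Step 2: Compute augmented objective.
t*f(x) = 4.7*4.1 = 19.27
Total = 19.27 - 2.7263 = 16.5437


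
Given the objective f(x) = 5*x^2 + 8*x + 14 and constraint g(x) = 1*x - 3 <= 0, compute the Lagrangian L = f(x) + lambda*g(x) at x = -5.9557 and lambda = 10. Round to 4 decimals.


Step 1: Evaluate f(x).
f(-5.9557) = 5*(-5.9557)^2 + 8*(-5.9557) + 14 = 143.7062
Step 2: Evaluate g(x).
g(-5.9557) = 1*-5.9557 - 3 = -8.9557
Step 3: Compute Lagrangian.
L = 143.7062 + 10*-8.9557 = 54.1492


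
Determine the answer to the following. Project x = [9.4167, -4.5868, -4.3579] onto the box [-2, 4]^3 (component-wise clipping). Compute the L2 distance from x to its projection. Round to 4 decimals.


Project each component onto [-2, 4].
clip(9.4167) = 4.0, clip(-4.5868) = -2.0, clip(-4.3579) = -2.0
Projection = [4.0, -2.0, -2.0]
Squared diffs: [29.3406, 6.6915, 5.5597]
Distance = sqrt(41.5918) = 6.4492


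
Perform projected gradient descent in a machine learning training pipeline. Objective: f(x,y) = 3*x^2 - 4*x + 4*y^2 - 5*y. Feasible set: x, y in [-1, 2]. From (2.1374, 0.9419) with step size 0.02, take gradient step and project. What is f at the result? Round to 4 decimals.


Step 1: Compute gradient at (2.1374, 0.9419).
grad_x = 2*3*2.1374 - 4 = 8.8244
grad_y = 2*4*0.9419 - 5 = 2.5352
Step 2: Gradient step.
x_raw = 2.1374 - 0.02*8.8244 = 1.9609
y_raw = 0.9419 - 0.02*2.5352 = 0.8912
Step 3: Project onto [-1, 2].
x_proj = clip(1.9609) = 1.9609
y_proj = clip(0.8912) = 0.8912
Step 4: Evaluate f.
f(1.9609, 0.8912) = 2.4128


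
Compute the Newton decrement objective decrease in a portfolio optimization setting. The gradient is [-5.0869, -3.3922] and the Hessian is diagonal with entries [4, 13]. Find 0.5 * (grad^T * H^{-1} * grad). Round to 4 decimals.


Step 1: H is diagonal, so H^(-1) * g = [-1.2717, -0.2609].
Step 2: g^T H^(-1) g = sum_i g_i^2 / H_ii
  = (-5.0869)^2/4 + (-3.3922)^2/13
  = 6.4691 + 0.8852 = 7.3543
Step 3: Objective decrease = 0.5 * g^T H^(-1) g = 3.6771


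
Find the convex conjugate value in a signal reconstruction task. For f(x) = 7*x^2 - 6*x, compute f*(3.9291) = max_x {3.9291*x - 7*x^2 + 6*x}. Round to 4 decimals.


f*(y) = sup_x {y*x - a*x^2 - b*x} = sup_x {(y-b)*x - a*x^2}
FOC: (y - b) - 2a*x = 0 => x* = (y - b)/(2a)
x* = (3.9291 + 6)/(2*7) = 0.7092
f*(3.9291) = (y-b)^2/(4a) = (3.9291 + 6)^2/(4*7)
= 98.587/28 = 3.521


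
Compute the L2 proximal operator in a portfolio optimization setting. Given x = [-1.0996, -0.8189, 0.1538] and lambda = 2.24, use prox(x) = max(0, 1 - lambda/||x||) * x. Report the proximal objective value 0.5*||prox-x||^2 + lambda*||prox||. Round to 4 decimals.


Step 1: Compute ||x||.
||x|| = 1.3796
Step 2: Compute scaling factor.
scale = max(0, 1 - 2.24/1.3796) = 0.0
Step 3: prox(x) = [-0.0, -0.0, 0.0]
||prox(x)|| = 0.0
Step 4: Proximal objective.
0.5*||prox-x||^2 = 0.9517
lambda*||prox|| = 0.0
Total = 0.9517


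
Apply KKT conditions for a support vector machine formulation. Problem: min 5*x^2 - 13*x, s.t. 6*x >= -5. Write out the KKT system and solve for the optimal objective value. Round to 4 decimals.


Step 1: Try lambda = 0 (constraint inactive).
Stationarity: 2*5*x - 13 = 0
x* = 13/(2*5) = 1.3
Check constraint: 6*1.3 = 7.8 >= -5 -- satisfied.
Step 2: Compute optimal value.
f(x*) = 5*1.3^2 - 13*1.3 = -8.45


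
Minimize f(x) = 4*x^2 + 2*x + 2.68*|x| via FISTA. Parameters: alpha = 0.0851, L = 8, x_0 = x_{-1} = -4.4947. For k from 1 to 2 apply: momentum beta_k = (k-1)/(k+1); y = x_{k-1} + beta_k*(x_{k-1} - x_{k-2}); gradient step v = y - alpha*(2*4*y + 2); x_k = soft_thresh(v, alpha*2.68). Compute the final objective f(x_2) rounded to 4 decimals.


FISTA on f(x) = 4*x^2 + 2*x + 2.68*|x|
L = 8, alpha = 0.0851
Iteration 1: beta = 0.0, y = -4.4947 + 0.0*(-4.4947 + 4.4947) = -4.4947
  grad(y) = -33.9576, v = y - alpha*grad = -1.6049
  prox(v) = soft_thresh(-1.6049, 0.2281) = -1.3768
Iteration 2: beta = 0.3333, y = -1.3768 + 0.3333*(-1.3768 + 4.4947) = -0.3376
  grad(y) = -0.7004, v = y - alpha*grad = -0.2779
  prox(v) = soft_thresh(-0.2779, 0.2281) = -0.0499
f(x_2) = 4*(-0.0499)^2 + 2*(-0.0499) + 2.68*|-0.0499| = 0.0439


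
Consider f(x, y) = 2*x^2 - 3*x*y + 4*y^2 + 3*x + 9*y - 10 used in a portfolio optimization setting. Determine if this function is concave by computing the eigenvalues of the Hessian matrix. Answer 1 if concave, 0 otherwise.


The Hessian of f(x,y) = 2*x^2 - 3*x*y + 4*y^2 + 3*x + 9*y - 10 is:
H = [[4, -3], [-3, 8]]
Trace = 4 + 8 = 12
Determinant = 4*8 - (-3)^2 = 23
Discriminant = (12)^2 - 4*23 = 52.0
Eigenvalues: lambda_1 = 2.3944, lambda_2 = 9.6056
The function is not concave.

0


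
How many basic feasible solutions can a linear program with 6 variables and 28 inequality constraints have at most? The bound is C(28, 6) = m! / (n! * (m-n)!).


Each vertex corresponds to some choice of n active constraints out of m, so the number of vertices is at most C(m, n) = m! / (n!(m-n)!).
m = 28, n = 6
Numerator: 28 * 27 * 26 * 25 * 24 * 23
Denominator: 6! = 720
C(28, 6) = 376740


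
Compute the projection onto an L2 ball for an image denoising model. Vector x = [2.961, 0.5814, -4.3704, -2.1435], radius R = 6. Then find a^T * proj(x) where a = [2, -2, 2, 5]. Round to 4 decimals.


Step 1: Compute ||x|| (intermediates to 6 decimals).
||x|| = sqrt(2.961^2 + 0.5814^2 + (-4.3704)^2 + (-2.1435)^2) = 5.727175
Step 2: Project.
Since ||x|| <= R, proj = x (no scaling needed).
proj(x) = [2.961, 0.5814, -4.3704, -2.1435]
Step 3: Dot product.
a^T * proj(x) = 2*2.961 - 2*0.5814 + 2*(-4.3704) + 5*(-2.1435) = -14.6991


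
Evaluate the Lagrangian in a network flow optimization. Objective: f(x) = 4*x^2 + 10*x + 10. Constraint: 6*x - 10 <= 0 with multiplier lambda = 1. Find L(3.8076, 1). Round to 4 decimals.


Step 1: Evaluate f(x).
f(3.8076) = 4*3.8076^2 + 10*3.8076 + 10 = 106.0673
Step 2: Evaluate g(x).
g(3.8076) = 6*3.8076 - 10 = 12.8456
Step 3: Compute Lagrangian.
L = 106.0673 + 1*12.8456 = 118.9129


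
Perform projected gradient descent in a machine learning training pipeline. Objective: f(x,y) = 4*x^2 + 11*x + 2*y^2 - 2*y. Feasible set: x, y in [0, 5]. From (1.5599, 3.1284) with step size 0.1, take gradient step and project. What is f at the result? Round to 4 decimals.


Step 1: Compute gradient at (1.5599, 3.1284).
grad_x = 2*4*1.5599 + 11 = 23.4792
grad_y = 2*2*3.1284 - 2 = 10.5136
Step 2: Gradient step.
x_raw = 1.5599 - 0.1*23.4792 = -0.788
y_raw = 3.1284 - 0.1*10.5136 = 2.077
Step 3: Project onto [0, 5].
x_proj = clip(-0.788) = 0.0
y_proj = clip(2.077) = 2.077
Step 4: Evaluate f.
f(0.0, 2.077) = 4.4741


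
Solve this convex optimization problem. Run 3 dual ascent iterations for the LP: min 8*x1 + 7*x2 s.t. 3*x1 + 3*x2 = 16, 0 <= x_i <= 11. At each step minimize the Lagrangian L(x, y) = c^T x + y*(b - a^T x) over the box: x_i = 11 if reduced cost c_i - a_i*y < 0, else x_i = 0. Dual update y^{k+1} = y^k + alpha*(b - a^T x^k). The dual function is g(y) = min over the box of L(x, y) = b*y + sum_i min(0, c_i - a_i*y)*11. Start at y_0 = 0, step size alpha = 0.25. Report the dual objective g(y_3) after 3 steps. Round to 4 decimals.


Dual ascent for LP: min 8*x1 + 7*x2, 3*x1 + 3*x2 = 16, 0 <= x_i <= 11
Step 1: y^k = 0.0, reduced costs: (8.0, 7.0)
  x^k = (0.0, 0.0), subgradient = b - a^T x = 16.0
  y^{k+1} = 0.0 + 0.25*16.0 = 4.0
Step 2: y^k = 4.0, reduced costs: (-4.0, -5.0)
  x^k = (11.0, 11.0), subgradient = b - a^T x = -50.0
  y^{k+1} = 4.0 + 0.25*-50.0 = -8.5
Step 3: y^k = -8.5, reduced costs: (33.5, 32.5)
  x^k = (0.0, 0.0), subgradient = b - a^T x = 16.0
  y^{k+1} = -8.5 + 0.25*16.0 = -4.5
Dual objective at y_3 = -4.5: reduced costs (21.5, 20.5), box minimizer x = (0.0, 0.0)
g(y_3) = b*y + (c1 - a1*y)*x1 + (c2 - a2*y)*x2 = 16*(-4.5) + 21.5*0.0 + 20.5*0.0 = -72.0 + 0.0 + 0.0 = -72.0


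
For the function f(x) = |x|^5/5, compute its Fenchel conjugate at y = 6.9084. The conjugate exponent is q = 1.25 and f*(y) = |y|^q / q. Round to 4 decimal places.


The conjugate exponent q satisfies 1/p + 1/q = 1.
p = 5, so q = 5/(5 - 1) = 1.25
|y|^q = 6.9084^1.25 = 11.2001
f*(6.9084) = 11.2001 / 1.25 = 8.9601


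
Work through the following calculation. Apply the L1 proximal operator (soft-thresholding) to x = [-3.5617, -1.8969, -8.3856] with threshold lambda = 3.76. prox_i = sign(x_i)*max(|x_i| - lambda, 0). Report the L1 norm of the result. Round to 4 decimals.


Soft-thresholding with lambda = 3.76:
prox(-3.5617) = sign(-3.5617)*max(|-3.5617| - 3.76, 0) = 0.0
prox(-1.8969) = sign(-1.8969)*max(|-1.8969| - 3.76, 0) = 0.0
prox(-8.3856) = sign(-8.3856)*max(|-8.3856| - 3.76, 0) = -4.6256
prox(x) = [0.0, 0.0, -4.6256]
||prox(x)||_1 = 0.0 + 0.0 + 4.6256 = 4.6256


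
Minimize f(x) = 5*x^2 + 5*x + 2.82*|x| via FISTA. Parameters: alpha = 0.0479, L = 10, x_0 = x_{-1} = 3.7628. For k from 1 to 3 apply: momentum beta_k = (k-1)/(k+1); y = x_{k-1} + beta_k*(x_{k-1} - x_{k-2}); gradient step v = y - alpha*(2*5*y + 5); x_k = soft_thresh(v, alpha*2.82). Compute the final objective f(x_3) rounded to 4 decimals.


FISTA on f(x) = 5*x^2 + 5*x + 2.82*|x|
L = 10, alpha = 0.0479
Iteration 1: beta = 0.0, y = 3.7628 + 0.0*(3.7628 - 3.7628) = 3.7628
  grad(y) = 42.628, v = y - alpha*grad = 1.7209
  prox(v) = soft_thresh(1.7209, 0.1351) = 1.5858
Iteration 2: beta = 0.3333, y = 1.5858 + 0.3333*(1.5858 - 3.7628) = 0.8602
  grad(y) = 13.6019, v = y - alpha*grad = 0.2087
  prox(v) = soft_thresh(0.2087, 0.1351) = 0.0736
Iteration 3: beta = 0.5, y = 0.0736 + 0.5*(0.0736 - 1.5858) = -0.6826
  grad(y) = -1.8255, v = y - alpha*grad = -0.5951
  prox(v) = soft_thresh(-0.5951, 0.1351) = -0.46
f(x_3) = 5*(-0.46)^2 + 5*(-0.46) + 2.82*|-0.46| = 0.0553


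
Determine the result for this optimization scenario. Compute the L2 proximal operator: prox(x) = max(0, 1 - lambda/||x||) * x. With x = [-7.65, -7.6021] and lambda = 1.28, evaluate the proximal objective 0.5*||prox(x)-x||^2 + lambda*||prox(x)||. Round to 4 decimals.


Step 1: Compute ||x||.
||x|| = 10.7849
Step 2: Compute scaling factor.
scale = max(0, 1 - 1.28/10.7849) = 0.8813
Step 3: prox(x) = [-6.7421, -6.6999]
||prox(x)|| = 9.5049
Step 4: Proximal objective.
0.5*||prox-x||^2 = 0.8192
lambda*||prox|| = 12.1663
Total = 12.9855


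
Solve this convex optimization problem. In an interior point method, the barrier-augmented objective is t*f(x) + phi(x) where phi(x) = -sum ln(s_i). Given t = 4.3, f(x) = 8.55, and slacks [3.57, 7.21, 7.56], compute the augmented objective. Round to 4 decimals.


Step 1: Compute log-barrier.
ln values: [1.2726, 1.9755, 2.0229]
phi = -(1.2726 + 1.9755 + 2.0229) = -5.2709
Step 2: Compute augmented objective.
t*f(x) = 4.3*8.55 = 36.765
Total = 36.765 - 5.2709 = 31.4941


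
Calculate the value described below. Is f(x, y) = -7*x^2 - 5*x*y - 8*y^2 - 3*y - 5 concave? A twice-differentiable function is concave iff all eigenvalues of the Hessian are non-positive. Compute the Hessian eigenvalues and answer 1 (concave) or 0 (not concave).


The Hessian of f(x,y) = -7*x^2 - 5*x*y - 8*y^2 - 3*y - 5 is:
H = [[-14, -5], [-5, -16]]
Trace = -14 - 16 = -30
Determinant = -14*-16 - (-5)^2 = 199
Discriminant = (-30)^2 - 4*199 = 104.0
Eigenvalues: lambda_1 = -20.099, lambda_2 = -9.901
The function is concave.

1


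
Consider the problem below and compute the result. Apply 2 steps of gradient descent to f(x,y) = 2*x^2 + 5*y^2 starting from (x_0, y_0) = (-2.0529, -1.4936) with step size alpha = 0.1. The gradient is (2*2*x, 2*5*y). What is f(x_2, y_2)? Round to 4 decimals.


Gradient descent on f(x,y) = 2*x^2 + 5*y^2.
Starting point: (-2.0529, -1.4936), alpha = 0.1
Step 1: grad_x = 2*2*-2.0529 = -8.2116, grad_y = 2*5*-1.4936 = -14.936
  x_1 = -2.0529 - 0.1*-8.2116 = -1.2317
  y_1 = -1.4936 - 0.1*-14.936 = 0.0
Step 2: grad_x = 2*2*-1.2317 = -4.927, grad_y = 2*5*0.0 = 0.0
  x_2 = -1.2317 - 0.1*-4.927 = -0.739
  y_2 = 0.0 - 0.1*0.0 = 0.0
f(-0.739, 0.0) = 2*(-0.739)^2 + 5*0.0^2 = 1.0924


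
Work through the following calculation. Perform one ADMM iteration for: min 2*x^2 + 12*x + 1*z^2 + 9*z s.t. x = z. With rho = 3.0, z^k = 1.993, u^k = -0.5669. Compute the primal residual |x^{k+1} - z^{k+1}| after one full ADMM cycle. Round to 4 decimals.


ADMM iteration with rho = 3.0, z^k = 1.993, u^k = -0.5669
Step 1: x-update.
Minimize 2*x^2 + 12*x + (3.0/2)*(x - 1.993 - 0.5669)^2
FOC: (2*2 + 3.0)*x = -12 + 3.0*(1.993 + 0.5669)
x^{k+1} = -0.6172
Step 2: z-update.
Minimize 1*z^2 + 9*z + (3.0/2)*(-0.6172 - z - 0.5669)^2
FOC: (2*1 + 3.0)*z = -9 + 3.0*(-0.6172 - 0.5669)
z^{k+1} = -2.5105
Step 3: u-update.
u^{k+1} = -0.5669 - 0.6172 + 2.5105 = 1.3264
Step 4: Primal residual = |-0.6172 + 2.5105| = 1.8933


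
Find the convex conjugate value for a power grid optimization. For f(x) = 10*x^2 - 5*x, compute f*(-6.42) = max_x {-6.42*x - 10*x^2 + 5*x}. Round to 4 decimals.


f*(y) = sup_x {y*x - a*x^2 - b*x} = sup_x {(y-b)*x - a*x^2}
FOC: (y - b) - 2a*x = 0 => x* = (y - b)/(2a)
x* = (-6.42 + 5)/(2*10) = -0.071
f*(-6.42) = (y-b)^2/(4a) = (-6.42 + 5)^2/(4*10)
= 2.0164/40 = 0.0504


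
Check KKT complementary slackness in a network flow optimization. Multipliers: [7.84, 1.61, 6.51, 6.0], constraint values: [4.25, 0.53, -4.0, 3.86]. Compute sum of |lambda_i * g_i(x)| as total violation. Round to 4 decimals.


KKT complementary slackness check:
lambda_1 * g_1 = 7.84 * 4.25 = 33.32
lambda_2 * g_2 = 1.61 * 0.53 = 0.8533
lambda_3 * g_3 = 6.51 * -4.0 = -26.04
lambda_4 * g_4 = 6.0 * 3.86 = 23.16
Total violation = 33.32 + 0.8533 + 26.04 + 23.16 = 83.3733


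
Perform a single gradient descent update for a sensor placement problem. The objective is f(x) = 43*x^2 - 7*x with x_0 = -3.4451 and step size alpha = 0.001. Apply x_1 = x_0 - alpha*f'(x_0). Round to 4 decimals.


We compute the gradient at x_0 and apply the update.
f'(x) = 86*x - 7
f'(-3.4451) = 86*-3.4451 - 7 = -303.2786
x_1 = -3.4451 - 0.001*-303.2786 = -3.1418


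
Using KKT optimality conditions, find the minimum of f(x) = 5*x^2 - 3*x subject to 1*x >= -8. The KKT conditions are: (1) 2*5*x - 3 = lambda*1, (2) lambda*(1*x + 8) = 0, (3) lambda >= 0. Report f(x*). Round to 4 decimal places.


Step 1: Try lambda = 0 (constraint inactive).
Stationarity: 2*5*x - 3 = 0
x* = 3/(2*5) = 0.3
Check constraint: 1*0.3 = 0.3 >= -8 -- satisfied.
Step 2: Compute optimal value.
f(x*) = 5*0.3^2 - 3*0.3 = -0.45


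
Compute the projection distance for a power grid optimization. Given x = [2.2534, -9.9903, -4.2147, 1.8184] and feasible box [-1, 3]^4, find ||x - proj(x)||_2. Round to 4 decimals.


Project each component onto [-1, 3].
clip(2.2534) = 2.2534, clip(-9.9903) = -1.0, clip(-4.2147) = -1.0, clip(1.8184) = 1.8184
Projection = [2.2534, -1.0, -1.0, 1.8184]
Squared diffs: [0.0, 80.8255, 10.3343, 0.0]
Distance = sqrt(91.1598) = 9.5478


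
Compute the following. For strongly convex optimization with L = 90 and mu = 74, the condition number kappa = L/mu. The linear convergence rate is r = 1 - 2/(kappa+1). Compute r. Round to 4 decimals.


Step 1: Compute the condition number.
kappa = L/mu = 90/74 = 1.2162
Step 2: Compute the convergence rate.
r = 1 - 2/(kappa + 1) = 1 - 2*mu/(L + mu) = (L - mu)/(L + mu) = 16/164 = 0.0976


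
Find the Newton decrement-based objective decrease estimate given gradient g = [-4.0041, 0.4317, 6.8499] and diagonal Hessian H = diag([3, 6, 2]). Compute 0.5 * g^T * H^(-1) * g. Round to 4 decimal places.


Step 1: H is diagonal, so H^(-1) * g = [-1.3347, 0.072, 3.425].
Step 2: g^T H^(-1) g = sum_i g_i^2 / H_ii
  = (-4.0041)^2/3 + (0.4317)^2/6 + (6.8499)^2/2
  = 5.3443 + 0.0311 + 23.4606 = 28.8359
Step 3: Objective decrease = 0.5 * g^T H^(-1) g = 14.4179


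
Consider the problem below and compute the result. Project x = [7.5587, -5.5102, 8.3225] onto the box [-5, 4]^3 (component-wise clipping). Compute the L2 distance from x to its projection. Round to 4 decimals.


Project each component onto [-5, 4].
clip(7.5587) = 4.0, clip(-5.5102) = -5.0, clip(8.3225) = 4.0
Projection = [4.0, -5.0, 4.0]
Squared diffs: [12.6643, 0.2603, 18.684]
Distance = sqrt(31.6086) = 5.6222


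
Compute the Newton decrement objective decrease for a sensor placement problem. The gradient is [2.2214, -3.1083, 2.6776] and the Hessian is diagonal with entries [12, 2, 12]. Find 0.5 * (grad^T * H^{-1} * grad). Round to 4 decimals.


Step 1: H is diagonal, so H^(-1) * g = [0.1851, -1.5542, 0.2231].
Step 2: g^T H^(-1) g = sum_i g_i^2 / H_ii
  = (2.2214)^2/12 + (-3.1083)^2/2 + (2.6776)^2/12
  = 0.4112 + 4.8308 + 0.5975 = 5.8394
Step 3: Objective decrease = 0.5 * g^T H^(-1) g = 2.9197


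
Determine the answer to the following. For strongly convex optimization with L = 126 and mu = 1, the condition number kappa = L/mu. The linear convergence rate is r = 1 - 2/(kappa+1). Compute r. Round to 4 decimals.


Step 1: Compute the condition number.
kappa = L/mu = 126/1 = 126.0
Step 2: Compute the convergence rate.
r = 1 - 2/(kappa + 1) = 1 - 2*mu/(L + mu) = (L - mu)/(L + mu) = 125/127 = 0.9843


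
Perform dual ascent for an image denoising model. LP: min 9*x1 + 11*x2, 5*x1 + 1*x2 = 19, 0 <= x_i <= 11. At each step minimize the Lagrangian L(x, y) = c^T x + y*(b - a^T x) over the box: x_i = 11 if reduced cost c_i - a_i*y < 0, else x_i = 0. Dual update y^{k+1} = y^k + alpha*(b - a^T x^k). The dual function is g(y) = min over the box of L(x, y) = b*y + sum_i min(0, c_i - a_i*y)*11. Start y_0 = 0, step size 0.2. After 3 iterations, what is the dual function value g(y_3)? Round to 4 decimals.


Dual ascent for LP: min 9*x1 + 11*x2, 5*x1 + 1*x2 = 19, 0 <= x_i <= 11
Step 1: y^k = 0.0, reduced costs: (9.0, 11.0)
  x^k = (0.0, 0.0), subgradient = b - a^T x = 19.0
  y^{k+1} = 0.0 + 0.2*19.0 = 3.8
Step 2: y^k = 3.8, reduced costs: (-10.0, 7.2)
  x^k = (11.0, 0.0), subgradient = b - a^T x = -36.0
  y^{k+1} = 3.8 + 0.2*-36.0 = -3.4
Step 3: y^k = -3.4, reduced costs: (26.0, 14.4)
  x^k = (0.0, 0.0), subgradient = b - a^T x = 19.0
  y^{k+1} = -3.4 + 0.2*19.0 = 0.4
Dual objective at y_3 = 0.4: reduced costs (7.0, 10.6), box minimizer x = (0.0, 0.0)
g(y_3) = b*y + (c1 - a1*y)*x1 + (c2 - a2*y)*x2 = 19*0.4 + 7.0*0.0 + 10.6*0.0 = 7.6 + 0.0 + 0.0 = 7.6


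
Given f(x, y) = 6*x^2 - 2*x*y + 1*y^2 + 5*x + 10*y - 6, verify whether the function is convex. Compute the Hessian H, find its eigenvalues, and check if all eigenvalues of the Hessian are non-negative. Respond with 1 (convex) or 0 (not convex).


The Hessian of f(x,y) = 6*x^2 - 2*x*y + 1*y^2 + 5*x + 10*y - 6 is:
H = [[12, -2], [-2, 2]]
Trace = 12 + 2 = 14
Determinant = 12*2 - (-2)^2 = 20
Discriminant = (14)^2 - 4*20 = 116.0
Eigenvalues: lambda_1 = 1.6148, lambda_2 = 12.3852
The function is convex.

1


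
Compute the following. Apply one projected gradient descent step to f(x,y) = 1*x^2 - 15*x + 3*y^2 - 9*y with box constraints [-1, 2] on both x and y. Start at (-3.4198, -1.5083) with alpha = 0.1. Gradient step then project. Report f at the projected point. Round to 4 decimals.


Step 1: Compute gradient at (-3.4198, -1.5083).
grad_x = 2*1*-3.4198 - 15 = -21.8396
grad_y = 2*3*-1.5083 - 9 = -18.0498
Step 2: Gradient step.
x_raw = -3.4198 - 0.1*-21.8396 = -1.2358
y_raw = -1.5083 - 0.1*-18.0498 = 0.2967
Step 3: Project onto [-1, 2].
x_proj = clip(-1.2358) = -1.0
y_proj = clip(0.2967) = 0.2967
Step 4: Evaluate f.
f(-1.0, 0.2967) = 13.5939


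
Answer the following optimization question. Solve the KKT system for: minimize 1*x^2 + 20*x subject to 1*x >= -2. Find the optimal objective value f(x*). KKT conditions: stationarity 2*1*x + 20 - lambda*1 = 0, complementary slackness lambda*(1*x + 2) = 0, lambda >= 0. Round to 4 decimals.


Step 1: Try lambda = 0 (constraint inactive).
x_unc = -20/(2*1) = -10.0
Check: 1*-10.0 = -10.0 < -2 -- violated!
Step 2: Constraint must be active: 1*x = -2
x* = -2/1 = -2.0
lambda = (2*1*(-2.0) + 20)/1 = 16.0
Step 3: Compute optimal value.
f(x*) = 1*(-2.0)^2 + 20*(-2.0) = -36.0


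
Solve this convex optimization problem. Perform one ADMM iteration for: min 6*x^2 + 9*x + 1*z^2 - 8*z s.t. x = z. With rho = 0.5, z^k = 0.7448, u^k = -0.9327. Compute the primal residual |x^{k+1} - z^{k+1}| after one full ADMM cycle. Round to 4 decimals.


ADMM iteration with rho = 0.5, z^k = 0.7448, u^k = -0.9327
Step 1: x-update.
Minimize 6*x^2 + 9*x + (0.5/2)*(x - 0.7448 - 0.9327)^2
FOC: (2*6 + 0.5)*x = -9 + 0.5*(0.7448 + 0.9327)
x^{k+1} = -0.6529
Step 2: z-update.
Minimize 1*z^2 - 8*z + (0.5/2)*(-0.6529 - z - 0.9327)^2
FOC: (2*1 + 0.5)*z = 8 + 0.5*(-0.6529 - 0.9327)
z^{k+1} = 2.8829
Step 3: u-update.
u^{k+1} = -0.9327 - 0.6529 - 2.8829 = -4.4685
Step 4: Primal residual = |-0.6529 - 2.8829| = 3.5358


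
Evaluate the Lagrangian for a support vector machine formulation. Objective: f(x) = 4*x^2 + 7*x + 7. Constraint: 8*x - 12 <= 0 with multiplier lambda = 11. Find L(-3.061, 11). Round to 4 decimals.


Step 1: Evaluate f(x).
f(-3.061) = 4*(-3.061)^2 + 7*(-3.061) + 7 = 23.0519
Step 2: Evaluate g(x).
g(-3.061) = 8*-3.061 - 12 = -36.488
Step 3: Compute Lagrangian.
L = 23.0519 + 11*-36.488 = -378.3161


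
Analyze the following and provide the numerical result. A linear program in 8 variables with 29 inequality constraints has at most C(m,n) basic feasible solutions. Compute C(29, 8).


Each vertex corresponds to some choice of n active constraints out of m, so the number of vertices is at most C(m, n) = m! / (n!(m-n)!).
m = 29, n = 8
Numerator: 29 * 28 * 27 * 26 * 25 * 24 * 23 * 22
Denominator: 8! = 40320
C(29, 8) = 4292145


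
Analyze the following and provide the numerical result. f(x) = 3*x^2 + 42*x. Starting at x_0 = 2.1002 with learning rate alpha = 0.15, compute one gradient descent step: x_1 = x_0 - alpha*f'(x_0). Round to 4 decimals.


We compute the gradient at x_0 and apply the update.
f'(x) = 6*x + 42
f'(2.1002) = 6*2.1002 + 42 = 54.6012
x_1 = 2.1002 - 0.15*54.6012 = -6.09


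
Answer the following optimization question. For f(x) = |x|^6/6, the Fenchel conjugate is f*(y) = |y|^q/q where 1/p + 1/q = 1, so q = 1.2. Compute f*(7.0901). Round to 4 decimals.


The conjugate exponent q satisfies 1/p + 1/q = 1.
p = 6, so q = 6/(6 - 1) = 1.2
|y|^q = 7.0901^1.2 = 10.4902
f*(7.0901) = 10.4902 / 1.2 = 8.7418


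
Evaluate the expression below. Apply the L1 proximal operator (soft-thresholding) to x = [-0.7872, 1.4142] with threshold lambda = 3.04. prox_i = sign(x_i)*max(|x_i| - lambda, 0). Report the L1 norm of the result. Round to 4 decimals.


Soft-thresholding with lambda = 3.04:
prox(-0.7872) = sign(-0.7872)*max(|-0.7872| - 3.04, 0) = 0.0
prox(1.4142) = sign(1.4142)*max(|1.4142| - 3.04, 0) = 0.0
prox(x) = [0.0, 0.0]
||prox(x)||_1 = 0.0 + 0.0 = 0.0


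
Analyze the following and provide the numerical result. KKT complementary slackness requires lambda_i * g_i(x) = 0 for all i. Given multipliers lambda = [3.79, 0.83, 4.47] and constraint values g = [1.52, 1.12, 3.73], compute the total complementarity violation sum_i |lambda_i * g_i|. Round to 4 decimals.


KKT complementary slackness check:
lambda_1 * g_1 = 3.79 * 1.52 = 5.7608
lambda_2 * g_2 = 0.83 * 1.12 = 0.9296
lambda_3 * g_3 = 4.47 * 3.73 = 16.6731
Total violation = 5.7608 + 0.9296 + 16.6731 = 23.3635


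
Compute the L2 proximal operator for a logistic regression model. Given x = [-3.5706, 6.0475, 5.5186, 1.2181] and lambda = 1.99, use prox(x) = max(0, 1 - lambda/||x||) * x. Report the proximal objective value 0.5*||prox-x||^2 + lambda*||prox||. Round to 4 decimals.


Step 1: Compute ||x||.
||x|| = 9.0144
Step 2: Compute scaling factor.
scale = max(0, 1 - 1.99/9.0144) = 0.7792
Step 3: prox(x) = [-2.7824, 4.7125, 4.3003, 0.9492]
||prox(x)|| = 7.0244
Step 4: Proximal objective.
0.5*||prox-x||^2 = 1.9801
lambda*||prox|| = 13.9786
Total = 15.9587


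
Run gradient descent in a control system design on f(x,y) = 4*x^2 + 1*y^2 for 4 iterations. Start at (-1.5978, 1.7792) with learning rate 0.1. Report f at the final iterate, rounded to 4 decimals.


Gradient descent on f(x,y) = 4*x^2 + 1*y^2.
Starting point: (-1.5978, 1.7792), alpha = 0.1
Step 1: grad_x = 2*4*-1.5978 = -12.7824, grad_y = 2*1*1.7792 = 3.5584
  x_1 = -1.5978 - 0.1*-12.7824 = -0.3196
  y_1 = 1.7792 - 0.1*3.5584 = 1.4234
Step 2: grad_x = 2*4*-0.3196 = -2.5565, grad_y = 2*1*1.4234 = 2.8467
  x_2 = -0.3196 - 0.1*-2.5565 = -0.0639
  y_2 = 1.4234 - 0.1*2.8467 = 1.1387
Step 3: grad_x = 2*4*-0.0639 = -0.5113, grad_y = 2*1*1.1387 = 2.2774
  x_3 = -0.0639 - 0.1*-0.5113 = -0.0128
  y_3 = 1.1387 - 0.1*2.2774 = 0.911
Step 4: grad_x = 2*4*-0.0128 = -0.1023, grad_y = 2*1*0.911 = 1.8219
  x_4 = -0.0128 - 0.1*-0.1023 = -0.0026
  y_4 = 0.911 - 0.1*1.8219 = 0.7288
f(-0.0026, 0.7288) = 4*(-0.0026)^2 + 1*0.7288^2 = 0.5311


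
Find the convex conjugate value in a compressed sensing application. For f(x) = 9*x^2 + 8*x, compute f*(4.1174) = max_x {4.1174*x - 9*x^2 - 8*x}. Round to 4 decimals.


f*(y) = sup_x {y*x - a*x^2 - b*x} = sup_x {(y-b)*x - a*x^2}
FOC: (y - b) - 2a*x = 0 => x* = (y - b)/(2a)
x* = (4.1174 - 8)/(2*9) = -0.2157
f*(4.1174) = (y-b)^2/(4a) = (4.1174 - 8)^2/(4*9)
= 15.0746/36 = 0.4187


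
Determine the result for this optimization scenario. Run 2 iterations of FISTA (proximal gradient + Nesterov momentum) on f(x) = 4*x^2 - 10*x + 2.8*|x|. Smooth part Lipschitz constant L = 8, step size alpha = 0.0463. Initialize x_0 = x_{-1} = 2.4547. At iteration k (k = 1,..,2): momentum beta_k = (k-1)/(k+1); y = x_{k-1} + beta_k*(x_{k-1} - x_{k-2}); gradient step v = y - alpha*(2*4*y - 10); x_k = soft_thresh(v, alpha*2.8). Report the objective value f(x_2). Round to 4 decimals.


FISTA on f(x) = 4*x^2 - 10*x + 2.8*|x|
L = 8, alpha = 0.0463
Iteration 1: beta = 0.0, y = 2.4547 + 0.0*(2.4547 - 2.4547) = 2.4547
  grad(y) = 9.6376, v = y - alpha*grad = 2.0085
  prox(v) = soft_thresh(2.0085, 0.1296) = 1.8788
Iteration 2: beta = 0.3333, y = 1.8788 + 0.3333*(1.8788 - 2.4547) = 1.6869
  grad(y) = 3.4951, v = y - alpha*grad = 1.5251
  prox(v) = soft_thresh(1.5251, 0.1296) = 1.3954
f(x_2) = 4*1.3954^2 - 10*1.3954 + 2.8*|1.3954| = -2.2582


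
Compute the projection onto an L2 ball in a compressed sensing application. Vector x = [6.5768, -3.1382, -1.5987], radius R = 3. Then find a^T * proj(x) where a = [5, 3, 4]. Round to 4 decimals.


Step 1: Compute ||x|| (intermediates to 6 decimals).
||x|| = sqrt(6.5768^2 + (-3.1382)^2 + (-1.5987)^2) = 7.460458
Step 2: Project.
Since ||x|| > R, scale = R/||x|| = 3/7.460458 = 0.40212, proj(x) = scale * x
proj(x) = [2.644663, -1.261933, -0.642869]
Step 3: Dot product.
a^T * proj(x) = 5*2.644663 + 3*(-1.261933) + 4*(-0.642869) = 6.866


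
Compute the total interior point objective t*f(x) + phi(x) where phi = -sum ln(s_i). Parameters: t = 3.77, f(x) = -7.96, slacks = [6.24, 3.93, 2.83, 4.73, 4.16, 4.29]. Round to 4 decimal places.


Step 1: Compute log-barrier.
ln values: [1.831, 1.3686, 1.0403, 1.5539, 1.4255, 1.4563]
phi = -(1.831 + 1.3686 + 1.0403 + 1.5539 + 1.4255 + 1.4563) = -8.6756
Step 2: Compute augmented objective.
t*f(x) = 3.77*-7.96 = -30.0092
Total = -30.0092 - 8.6756 = -38.6848


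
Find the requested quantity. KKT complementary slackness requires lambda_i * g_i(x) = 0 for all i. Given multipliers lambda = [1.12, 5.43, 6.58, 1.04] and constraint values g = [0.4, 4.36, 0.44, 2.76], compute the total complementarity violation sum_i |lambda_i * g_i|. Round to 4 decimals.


KKT complementary slackness check:
lambda_1 * g_1 = 1.12 * 0.4 = 0.448
lambda_2 * g_2 = 5.43 * 4.36 = 23.6748
lambda_3 * g_3 = 6.58 * 0.44 = 2.8952
lambda_4 * g_4 = 1.04 * 2.76 = 2.8704
Total violation = 0.448 + 23.6748 + 2.8952 + 2.8704 = 29.8884


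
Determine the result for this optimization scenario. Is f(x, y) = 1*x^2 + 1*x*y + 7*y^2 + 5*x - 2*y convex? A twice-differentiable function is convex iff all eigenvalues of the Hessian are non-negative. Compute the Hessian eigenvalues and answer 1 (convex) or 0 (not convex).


The Hessian of f(x,y) = 1*x^2 + 1*x*y + 7*y^2 + 5*x - 2*y is:
H = [[2, 1], [1, 14]]
Trace = 2 + 14 = 16
Determinant = 2*14 - (1)^2 = 27
Discriminant = (16)^2 - 4*27 = 148.0
Eigenvalues: lambda_1 = 1.9172, lambda_2 = 14.0828
The function is convex.

1


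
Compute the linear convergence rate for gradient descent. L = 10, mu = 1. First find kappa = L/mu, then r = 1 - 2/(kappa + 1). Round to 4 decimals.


Step 1: Compute the condition number.
kappa = L/mu = 10/1 = 10.0
Step 2: Compute the convergence rate.
r = 1 - 2/(kappa + 1) = 1 - 2*mu/(L + mu) = (L - mu)/(L + mu) = 9/11 = 0.8182


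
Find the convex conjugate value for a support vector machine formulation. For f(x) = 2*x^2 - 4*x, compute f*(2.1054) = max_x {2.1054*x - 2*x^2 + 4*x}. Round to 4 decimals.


f*(y) = sup_x {y*x - a*x^2 - b*x} = sup_x {(y-b)*x - a*x^2}
FOC: (y - b) - 2a*x = 0 => x* = (y - b)/(2a)
x* = (2.1054 + 4)/(2*2) = 1.5264
f*(2.1054) = (y-b)^2/(4a) = (2.1054 + 4)^2/(4*2)
= 37.2759/8 = 4.6595


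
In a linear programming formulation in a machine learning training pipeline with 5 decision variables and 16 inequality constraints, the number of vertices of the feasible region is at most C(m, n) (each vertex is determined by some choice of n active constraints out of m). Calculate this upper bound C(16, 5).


Each vertex corresponds to some choice of n active constraints out of m, so the number of vertices is at most C(m, n) = m! / (n!(m-n)!).
m = 16, n = 5
Numerator: 16 * 15 * 14 * 13 * 12
Denominator: 5! = 120
C(16, 5) = 4368


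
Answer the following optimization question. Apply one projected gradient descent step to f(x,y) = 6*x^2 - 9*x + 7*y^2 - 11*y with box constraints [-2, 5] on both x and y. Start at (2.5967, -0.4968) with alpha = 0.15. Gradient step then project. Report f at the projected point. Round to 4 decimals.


Step 1: Compute gradient at (2.5967, -0.4968).
grad_x = 2*6*2.5967 - 9 = 22.1604
grad_y = 2*7*-0.4968 - 11 = -17.9552
Step 2: Gradient step.
x_raw = 2.5967 - 0.15*22.1604 = -0.7274
y_raw = -0.4968 - 0.15*-17.9552 = 2.1965
Step 3: Project onto [-2, 5].
x_proj = clip(-0.7274) = -0.7274
y_proj = clip(2.1965) = 2.1965
Step 4: Evaluate f.
f(-0.7274, 2.1965) = 19.3309


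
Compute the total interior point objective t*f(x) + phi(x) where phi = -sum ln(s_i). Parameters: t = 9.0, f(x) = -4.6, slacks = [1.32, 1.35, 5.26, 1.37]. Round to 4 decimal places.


Step 1: Compute log-barrier.
ln values: [0.2776, 0.3001, 1.6601, 0.3148]
phi = -(0.2776 + 0.3001 + 1.6601 + 0.3148) = -2.5527
Step 2: Compute augmented objective.
t*f(x) = 9.0*-4.6 = -41.4
Total = -41.4 - 2.5527 = -43.9527


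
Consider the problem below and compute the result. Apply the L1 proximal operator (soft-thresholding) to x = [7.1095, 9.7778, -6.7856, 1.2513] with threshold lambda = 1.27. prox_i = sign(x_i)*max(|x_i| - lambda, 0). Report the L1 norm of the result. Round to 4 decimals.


Soft-thresholding with lambda = 1.27:
prox(7.1095) = sign(7.1095)*max(|7.1095| - 1.27, 0) = 5.8395
prox(9.7778) = sign(9.7778)*max(|9.7778| - 1.27, 0) = 8.5078
prox(-6.7856) = sign(-6.7856)*max(|-6.7856| - 1.27, 0) = -5.5156
prox(1.2513) = sign(1.2513)*max(|1.2513| - 1.27, 0) = 0.0
prox(x) = [5.8395, 8.5078, -5.5156, 0.0]
||prox(x)||_1 = 5.8395 + 8.5078 + 5.5156 + 0.0 = 19.8629


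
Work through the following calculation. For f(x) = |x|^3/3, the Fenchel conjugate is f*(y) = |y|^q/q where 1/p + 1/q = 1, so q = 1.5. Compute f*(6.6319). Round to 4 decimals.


The conjugate exponent q satisfies 1/p + 1/q = 1.
p = 3, so q = 3/(3 - 1) = 1.5
|y|^q = 6.6319^1.5 = 17.0788
f*(6.6319) = 17.0788 / 1.5 = 11.3859


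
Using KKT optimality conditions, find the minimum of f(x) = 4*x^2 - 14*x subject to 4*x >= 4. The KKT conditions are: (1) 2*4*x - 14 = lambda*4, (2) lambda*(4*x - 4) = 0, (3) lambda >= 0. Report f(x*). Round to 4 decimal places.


Step 1: Try lambda = 0 (constraint inactive).
Stationarity: 2*4*x - 14 = 0
x* = 14/(2*4) = 1.75
Check constraint: 4*1.75 = 7.0 >= 4 -- satisfied.
Step 2: Compute optimal value.
f(x*) = 4*1.75^2 - 14*1.75 = -12.25


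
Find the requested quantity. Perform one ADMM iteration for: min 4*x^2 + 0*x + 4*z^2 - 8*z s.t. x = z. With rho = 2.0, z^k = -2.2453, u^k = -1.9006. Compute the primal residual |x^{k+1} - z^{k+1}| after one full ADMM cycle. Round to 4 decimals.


ADMM iteration with rho = 2.0, z^k = -2.2453, u^k = -1.9006
Step 1: x-update.
Minimize 4*x^2 + 0*x + (2.0/2)*(x + 2.2453 - 1.9006)^2
FOC: (2*4 + 2.0)*x = 0 + 2.0*(-2.2453 + 1.9006)
x^{k+1} = -0.0689
Step 2: z-update.
Minimize 4*z^2 - 8*z + (2.0/2)*(-0.0689 - z - 1.9006)^2
FOC: (2*4 + 2.0)*z = 8 + 2.0*(-0.0689 - 1.9006)
z^{k+1} = 0.4061
Step 3: u-update.
u^{k+1} = -1.9006 - 0.0689 - 0.4061 = -2.3756
Step 4: Primal residual = |-0.0689 - 0.4061| = 0.475


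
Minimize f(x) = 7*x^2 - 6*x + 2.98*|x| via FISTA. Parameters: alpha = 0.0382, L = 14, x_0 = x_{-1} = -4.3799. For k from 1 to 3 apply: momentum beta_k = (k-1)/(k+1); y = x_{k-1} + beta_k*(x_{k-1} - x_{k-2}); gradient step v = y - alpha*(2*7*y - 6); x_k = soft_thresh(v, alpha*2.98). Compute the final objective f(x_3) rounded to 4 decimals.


FISTA on f(x) = 7*x^2 - 6*x + 2.98*|x|
L = 14, alpha = 0.0382
Iteration 1: beta = 0.0, y = -4.3799 + 0.0*(-4.3799 + 4.3799) = -4.3799
  grad(y) = -67.3186, v = y - alpha*grad = -1.8083
  prox(v) = soft_thresh(-1.8083, 0.1138) = -1.6945
Iteration 2: beta = 0.3333, y = -1.6945 + 0.3333*(-1.6945 + 4.3799) = -0.7994
  grad(y) = -17.191, v = y - alpha*grad = -0.1427
  prox(v) = soft_thresh(-0.1427, 0.1138) = -0.0288
Iteration 3: beta = 0.5, y = -0.0288 + 0.5*(-0.0288 + 1.6945) = 0.804
  grad(y) = 5.2561, v = y - alpha*grad = 0.6032
  prox(v) = soft_thresh(0.6032, 0.1138) = 0.4894
f(x_3) = 7*0.4894^2 - 6*0.4894 + 2.98*|0.4894| = 0.1986


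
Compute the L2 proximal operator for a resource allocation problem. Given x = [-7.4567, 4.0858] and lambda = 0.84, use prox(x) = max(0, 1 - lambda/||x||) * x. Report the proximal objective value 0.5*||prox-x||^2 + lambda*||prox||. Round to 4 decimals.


Step 1: Compute ||x||.
||x|| = 8.5027
Step 2: Compute scaling factor.
scale = max(0, 1 - 0.84/8.5027) = 0.9012
Step 3: prox(x) = [-6.72, 3.6822]
||prox(x)|| = 7.6627
Step 4: Proximal objective.
0.5*||prox-x||^2 = 0.3528
lambda*||prox|| = 6.4367
Total = 6.7895


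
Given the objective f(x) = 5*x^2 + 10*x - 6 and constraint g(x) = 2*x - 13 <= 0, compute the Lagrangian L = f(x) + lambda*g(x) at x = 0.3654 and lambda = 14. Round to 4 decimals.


Step 1: Evaluate f(x).
f(0.3654) = 5*0.3654^2 + 10*0.3654 - 6 = -1.6784
Step 2: Evaluate g(x).
g(0.3654) = 2*0.3654 - 13 = -12.2692
Step 3: Compute Lagrangian.
L = -1.6784 + 14*-12.2692 = -173.4472


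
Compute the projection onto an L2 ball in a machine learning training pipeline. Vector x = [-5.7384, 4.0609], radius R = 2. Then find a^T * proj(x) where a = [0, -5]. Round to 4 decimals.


Step 1: Compute ||x|| (intermediates to 6 decimals).
||x|| = sqrt((-5.7384)^2 + 4.0609^2) = 7.029946
Step 2: Project.
Since ||x|| > R, scale = R/||x|| = 2/7.029946 = 0.284497, proj(x) = scale * x
proj(x) = [-1.632558, 1.155314]
Step 3: Dot product.
a^T * proj(x) = 0*(-1.632558) - 5*1.155314 = -5.7766
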